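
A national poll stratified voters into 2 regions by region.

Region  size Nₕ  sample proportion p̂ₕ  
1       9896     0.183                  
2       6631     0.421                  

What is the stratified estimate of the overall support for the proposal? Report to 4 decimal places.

0.2785

Wₕ = Nₕ/N with N = 16527: 0.5988, 0.4012.
p̂_st = 0.5988·0.183 + 0.4012·0.421 ≈ 0.278491... → 0.2785.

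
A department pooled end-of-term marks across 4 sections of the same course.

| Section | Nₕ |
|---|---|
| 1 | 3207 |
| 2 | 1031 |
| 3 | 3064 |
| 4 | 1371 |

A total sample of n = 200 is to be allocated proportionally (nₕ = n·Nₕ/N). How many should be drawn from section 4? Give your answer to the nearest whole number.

32

N = 3207 + 1031 + 3064 + 1371 = 8673.
n_4 = 200·1371/8673 = 31.615... → 32.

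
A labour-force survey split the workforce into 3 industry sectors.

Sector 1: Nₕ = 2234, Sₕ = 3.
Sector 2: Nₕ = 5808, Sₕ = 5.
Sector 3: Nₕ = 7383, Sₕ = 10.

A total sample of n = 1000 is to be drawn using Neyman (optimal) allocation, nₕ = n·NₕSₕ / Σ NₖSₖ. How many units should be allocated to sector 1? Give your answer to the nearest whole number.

1: NₕSₕ = 2234·3 = 6702
2: NₕSₕ = 5808·5 = 29040
3: NₕSₕ = 7383·10 = 73830
Σ NₕSₕ = 109572.
n_1 = 1000·6702/109572 = 61.165... → 61.

61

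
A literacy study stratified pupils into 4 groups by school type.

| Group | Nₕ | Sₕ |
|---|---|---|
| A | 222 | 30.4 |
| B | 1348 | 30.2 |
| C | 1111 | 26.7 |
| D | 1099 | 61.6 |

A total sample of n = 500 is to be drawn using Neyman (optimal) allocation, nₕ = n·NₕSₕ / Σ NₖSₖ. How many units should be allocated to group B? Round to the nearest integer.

A: NₕSₕ = 222·30.4 = 6748.8
B: NₕSₕ = 1348·30.2 = 40709.6
C: NₕSₕ = 1111·26.7 = 29663.7
D: NₕSₕ = 1099·61.6 = 67698.4
Σ NₕSₕ = 144820.5.
n_B = 500·40709.6/144820.5 = 140.552... → 141.

141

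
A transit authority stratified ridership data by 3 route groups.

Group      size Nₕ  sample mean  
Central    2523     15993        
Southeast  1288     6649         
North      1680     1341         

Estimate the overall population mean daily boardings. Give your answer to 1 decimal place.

x̄_st = (Σ Nₕx̄ₕ) / (Σ Nₕ) = (2523·15993 + 1288·6649 + 1680·1341) / 5491
= 51167131 / 5491 = 9318.363... → 9318.4.

9318.4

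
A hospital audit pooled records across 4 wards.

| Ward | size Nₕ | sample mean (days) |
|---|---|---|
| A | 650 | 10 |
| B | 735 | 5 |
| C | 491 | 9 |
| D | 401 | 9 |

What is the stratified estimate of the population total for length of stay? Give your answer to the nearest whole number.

18203

Estimate total by summing Nₕ·x̄ₕ over strata.
650·10 + 735·5 + 491·9 + 401·9 = 6500 + 3675 + 4419 + 3609 = 18203.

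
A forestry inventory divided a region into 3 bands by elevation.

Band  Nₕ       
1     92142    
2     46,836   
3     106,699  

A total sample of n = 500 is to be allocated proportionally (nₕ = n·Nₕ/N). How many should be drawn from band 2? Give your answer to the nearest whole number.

Share of band 2 = 46836/245677 = 0.19064.
Allocate 500 × 0.19064 = 95.320... → 95.

95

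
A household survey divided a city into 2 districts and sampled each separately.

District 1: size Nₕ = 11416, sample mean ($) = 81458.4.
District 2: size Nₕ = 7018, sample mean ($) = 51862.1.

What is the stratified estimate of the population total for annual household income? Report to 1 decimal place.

Estimate total by summing Nₕ·x̄ₕ over strata.
11416·81458.4 + 7018·51862.1 = 929929094.4 + 363968217.8 = 1293897312.2.

1293897312.2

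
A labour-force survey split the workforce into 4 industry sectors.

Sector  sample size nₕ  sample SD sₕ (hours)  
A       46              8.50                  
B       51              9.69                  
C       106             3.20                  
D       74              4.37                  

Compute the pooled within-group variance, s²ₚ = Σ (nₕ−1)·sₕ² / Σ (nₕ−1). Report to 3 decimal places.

A: (46−1)·8.50² = 45·72.25 = 3251.25
B: (51−1)·9.69² = 50·93.8961 = 4694.805
C: (106−1)·3.20² = 105·10.24 = 1075.2
D: (74−1)·4.37² = 73·19.0969 = 1394.0737
Numerator = 10415.3287; denominator = Σ(nₕ−1) = 273.
s²ₚ = 10415.3287/273 = 38.15139... → 38.151.

38.151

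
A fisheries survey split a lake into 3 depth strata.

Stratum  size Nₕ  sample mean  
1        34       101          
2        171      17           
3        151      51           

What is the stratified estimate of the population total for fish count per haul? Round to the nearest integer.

14042

Estimate total by summing Nₕ·x̄ₕ over strata.
34·101 + 171·17 + 151·51 = 3434 + 2907 + 7701 = 14042.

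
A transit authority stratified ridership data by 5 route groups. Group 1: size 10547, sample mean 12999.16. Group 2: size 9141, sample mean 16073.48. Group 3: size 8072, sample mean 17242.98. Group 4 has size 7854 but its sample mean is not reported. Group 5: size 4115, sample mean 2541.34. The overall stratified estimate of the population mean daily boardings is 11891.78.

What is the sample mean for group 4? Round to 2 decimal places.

4937.07

Σ Nₕx̄ₕ = N·μ, so 7854·x̄_4 = 39729·11891.78 − (10547·12999.16 + 9141·16073.48 + 8072·17242.98 + 4115·2541.34).
= 472448527.62 − 433672769.86 = 38775757.76.
x̄_4 = 38775757.76 / 7854 = 4937.0713... → 4937.07.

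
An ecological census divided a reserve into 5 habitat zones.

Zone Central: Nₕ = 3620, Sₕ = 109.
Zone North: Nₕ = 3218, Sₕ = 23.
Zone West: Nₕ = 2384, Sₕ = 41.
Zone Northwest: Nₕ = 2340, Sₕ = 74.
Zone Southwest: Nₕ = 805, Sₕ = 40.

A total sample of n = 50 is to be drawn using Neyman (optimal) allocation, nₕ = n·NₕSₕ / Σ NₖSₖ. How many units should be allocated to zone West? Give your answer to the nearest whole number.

6

Σ NₕSₕ = 3620·109 + 3218·23 + 2384·41 + 2340·74 + 805·40 = 771698.
Share for West: 97744/771698 = 0.12666.
n_West = 50 × 0.12666 = 6.333... → 6.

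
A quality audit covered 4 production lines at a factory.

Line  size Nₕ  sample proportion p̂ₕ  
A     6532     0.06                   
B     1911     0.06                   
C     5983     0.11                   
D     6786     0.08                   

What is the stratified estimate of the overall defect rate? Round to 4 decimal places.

N = 6532 + 1911 + 5983 + 6786 = 21212.
Overall proportion = Σ (Nₕ/N)·p̂ₕ.
Σ Nₕp̂ₕ = 391.92 + 114.66 + 658.13 + 542.88 = 1707.59.
1707.59 / 21212 = 0.080501... → 0.0805.

0.0805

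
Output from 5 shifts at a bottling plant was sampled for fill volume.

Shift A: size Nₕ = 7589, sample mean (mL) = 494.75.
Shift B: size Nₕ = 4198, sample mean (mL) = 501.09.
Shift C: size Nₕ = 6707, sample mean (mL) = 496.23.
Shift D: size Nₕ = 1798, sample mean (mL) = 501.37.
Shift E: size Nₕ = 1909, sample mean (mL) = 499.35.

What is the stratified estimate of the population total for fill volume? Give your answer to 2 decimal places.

A: 7589·494.75 = 3754657.75
B: 4198·501.09 = 2103575.82
C: 6707·496.23 = 3328214.61
D: 1798·501.37 = 901463.26
E: 1909·499.35 = 953259.15
τ̂ = Σ Nₕx̄ₕ = 11041170.59.

11041170.59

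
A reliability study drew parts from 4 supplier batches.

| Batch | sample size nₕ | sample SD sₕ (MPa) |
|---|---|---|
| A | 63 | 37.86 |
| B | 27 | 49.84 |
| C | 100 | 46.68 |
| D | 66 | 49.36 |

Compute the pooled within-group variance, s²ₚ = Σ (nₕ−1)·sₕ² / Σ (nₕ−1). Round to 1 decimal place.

A: (63−1)·37.86² = 62·1433.3796 = 88869.5352
B: (27−1)·49.84² = 26·2484.0256 = 64584.6656
C: (100−1)·46.68² = 99·2179.0224 = 215723.2176
D: (66−1)·49.36² = 65·2436.4096 = 158366.624
Numerator = 527544.0424; denominator = Σ(nₕ−1) = 252.
s²ₚ = 527544.0424/252 = 2093.429... → 2093.4.

2093.4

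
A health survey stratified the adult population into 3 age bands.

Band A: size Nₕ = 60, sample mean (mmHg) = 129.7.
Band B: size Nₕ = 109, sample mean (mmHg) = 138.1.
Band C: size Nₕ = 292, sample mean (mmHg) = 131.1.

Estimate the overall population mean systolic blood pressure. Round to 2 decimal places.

132.57

N = 461; weights Wₕ = Nₕ/N = (0.1302, 0.2364, 0.6334).
x̄_st = Σ Wₕ·x̄ₕ = 0.1302·129.7 + 0.2364·138.1 + 0.6334·131.1 ≈ 132.5729...
→ 132.57.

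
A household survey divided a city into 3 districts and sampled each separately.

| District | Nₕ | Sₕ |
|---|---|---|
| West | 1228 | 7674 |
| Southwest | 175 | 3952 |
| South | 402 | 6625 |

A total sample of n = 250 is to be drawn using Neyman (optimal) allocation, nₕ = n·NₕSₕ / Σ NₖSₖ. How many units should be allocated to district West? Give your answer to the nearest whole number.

184

West: NₕSₕ = 1228·7674 = 9423672
Southwest: NₕSₕ = 175·3952 = 691600
South: NₕSₕ = 402·6625 = 2663250
Σ NₕSₕ = 12778522.
n_West = 250·9423672/12778522 = 184.365... → 184.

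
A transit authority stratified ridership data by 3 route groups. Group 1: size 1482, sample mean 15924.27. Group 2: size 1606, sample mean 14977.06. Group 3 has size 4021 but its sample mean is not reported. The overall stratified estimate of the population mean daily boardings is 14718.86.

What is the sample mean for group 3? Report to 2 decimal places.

14171.46

Σ Nₕx̄ₕ = N·μ, so 4021·x̄_3 = 7109·14718.86 − (1482·15924.27 + 1606·14977.06).
= 104636375.74 − 47652926.5 = 56983449.24.
x̄_3 = 56983449.24 / 4021 = 14171.4621... → 14171.46.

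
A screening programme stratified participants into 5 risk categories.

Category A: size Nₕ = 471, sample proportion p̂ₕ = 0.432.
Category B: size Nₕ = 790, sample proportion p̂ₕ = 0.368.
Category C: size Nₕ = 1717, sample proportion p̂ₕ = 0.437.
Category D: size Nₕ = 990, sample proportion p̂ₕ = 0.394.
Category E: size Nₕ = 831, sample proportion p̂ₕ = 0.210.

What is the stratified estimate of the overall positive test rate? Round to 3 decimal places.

0.377

N = 471 + 790 + 1717 + 990 + 831 = 4799.
Overall proportion = Σ (Nₕ/N)·p̂ₕ.
Σ Nₕp̂ₕ = 203.472 + 290.72 + 750.329 + 390.06 + 174.51 = 1809.091.
1809.091 / 4799 = 0.37697... → 0.377.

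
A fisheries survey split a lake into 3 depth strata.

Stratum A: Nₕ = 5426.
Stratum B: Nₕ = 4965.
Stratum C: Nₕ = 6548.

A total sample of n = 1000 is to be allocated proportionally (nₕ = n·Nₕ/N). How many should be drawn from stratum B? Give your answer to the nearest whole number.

293

N = 5426 + 4965 + 6548 = 16939.
n_B = 1000·4965/16939 = 293.111... → 293.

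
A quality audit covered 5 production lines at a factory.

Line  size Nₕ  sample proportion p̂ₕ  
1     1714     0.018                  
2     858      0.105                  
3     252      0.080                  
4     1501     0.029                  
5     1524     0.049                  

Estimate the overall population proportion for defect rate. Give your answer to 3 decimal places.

N = 1714 + 858 + 252 + 1501 + 1524 = 5849.
Overall proportion = Σ (Nₕ/N)·p̂ₕ.
Σ Nₕp̂ₕ = 30.852 + 90.09 + 20.16 + 43.529 + 74.676 = 259.307.
259.307 / 5849 = 0.04433... → 0.044.

0.044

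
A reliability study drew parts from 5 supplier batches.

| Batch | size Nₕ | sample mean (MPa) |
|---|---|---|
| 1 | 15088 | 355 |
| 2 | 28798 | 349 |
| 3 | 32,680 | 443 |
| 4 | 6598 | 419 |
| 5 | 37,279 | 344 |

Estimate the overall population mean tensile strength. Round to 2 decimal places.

x̄_st = (Σ Nₕx̄ₕ) / (Σ Nₕ) = (15088·355 + 28798·349 + 32680·443 + 6598·419 + 37279·344) / 120443
= 45472520 / 120443 = 377.5439... → 377.54.

377.54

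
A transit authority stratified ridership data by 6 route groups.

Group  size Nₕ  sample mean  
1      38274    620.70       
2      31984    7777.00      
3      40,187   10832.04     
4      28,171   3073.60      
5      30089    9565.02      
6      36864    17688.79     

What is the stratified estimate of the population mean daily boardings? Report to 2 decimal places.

N = 205569; weights Wₕ = Nₕ/N = (0.1862, 0.1556, 0.1955, 0.1370, 0.1464, 0.1793).
x̄_st = Σ Wₕ·x̄ₕ = 0.1862·620.70 + 0.1556·7777.00 + 0.1955·10832.04 + 0.1370·3073.60 + 0.1464·9565.02 + 0.1793·17688.79 ≈ 8436.4435...
→ 8436.44.

8436.44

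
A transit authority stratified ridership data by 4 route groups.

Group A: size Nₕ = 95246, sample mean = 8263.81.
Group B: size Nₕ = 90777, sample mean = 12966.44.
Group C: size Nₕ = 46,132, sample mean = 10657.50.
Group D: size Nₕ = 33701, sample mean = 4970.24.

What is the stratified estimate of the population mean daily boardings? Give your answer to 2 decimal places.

9867.38

N = 95246 + 90777 + 46132 + 33701 = 265856.
Weight each subgroup mean by Nₕ/N and sum.
Σ Nₕx̄ₕ = 95246·8263.81 + 90777·12966.44 + 46132·10657.50 + 33701·4970.24 = 787094847.26 + 1177054523.88 + 491651790 + 167502058.24 = 2623303219.38.
Divide by N: 2623303219.38 / 265856 = 9867.3839... → 9867.38.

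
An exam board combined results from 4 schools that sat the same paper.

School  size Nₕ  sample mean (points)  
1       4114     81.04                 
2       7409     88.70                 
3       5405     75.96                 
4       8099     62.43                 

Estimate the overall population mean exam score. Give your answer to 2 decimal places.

76.19

x̄_st = (Σ Nₕx̄ₕ) / (Σ Nₕ) = (4114·81.04 + 7409·88.70 + 5405·75.96 + 8099·62.43) / 25027
= 1906761.23 / 25027 = 76.1882... → 76.19.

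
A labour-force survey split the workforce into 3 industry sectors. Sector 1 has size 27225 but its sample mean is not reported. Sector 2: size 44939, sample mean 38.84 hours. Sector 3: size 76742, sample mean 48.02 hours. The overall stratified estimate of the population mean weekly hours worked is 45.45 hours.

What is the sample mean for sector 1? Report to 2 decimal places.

49.12

N = 27225 + 44939 + 76742 = 148906.
Overall total = μ·N = 45.45·148906 = 6767777.7.
Subtract the known strata: 44939·38.84 + 76742·48.02 = 5430581.6.
Remaining total for sector 1: 6767777.7 − 5430581.6 = 1337196.1.
Divide by its size: 1337196.1 / 27225 = 49.1165... → 49.12.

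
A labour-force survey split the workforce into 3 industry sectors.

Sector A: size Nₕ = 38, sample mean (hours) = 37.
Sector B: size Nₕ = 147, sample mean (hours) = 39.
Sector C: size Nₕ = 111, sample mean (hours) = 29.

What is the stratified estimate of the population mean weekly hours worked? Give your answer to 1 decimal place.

N = 38 + 147 + 111 = 296.
Weight each subgroup mean by Nₕ/N and sum.
Σ Nₕx̄ₕ = 38·37 + 147·39 + 111·29 = 1406 + 5733 + 3219 = 10358.
Divide by N: 10358 / 296 = 34.993... → 35.0.

35.0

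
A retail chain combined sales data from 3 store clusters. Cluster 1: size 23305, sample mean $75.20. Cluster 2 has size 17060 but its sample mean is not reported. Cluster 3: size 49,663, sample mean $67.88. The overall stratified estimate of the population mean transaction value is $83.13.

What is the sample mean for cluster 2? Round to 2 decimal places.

N = 23305 + 17060 + 49663 = 90028.
Overall total = μ·N = 83.13·90028 = 7484027.64.
Subtract the known strata: 23305·75.20 + 49663·67.88 = 5123660.44.
Remaining total for cluster 2: 7484027.64 − 5123660.44 = 2360367.2.
Divide by its size: 2360367.2 / 17060 = 138.3568... → 138.36.

138.36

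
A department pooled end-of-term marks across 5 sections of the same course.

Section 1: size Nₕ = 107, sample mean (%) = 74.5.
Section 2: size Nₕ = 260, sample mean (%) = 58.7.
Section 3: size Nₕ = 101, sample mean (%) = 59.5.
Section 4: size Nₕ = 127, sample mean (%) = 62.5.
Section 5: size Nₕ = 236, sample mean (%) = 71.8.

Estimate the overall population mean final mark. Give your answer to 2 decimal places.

65.13

N = 107 + 260 + 101 + 127 + 236 = 831.
Weight each subgroup mean by Nₕ/N and sum.
Σ Nₕx̄ₕ = 107·74.5 + 260·58.7 + 101·59.5 + 127·62.5 + 236·71.8 = 7971.5 + 15262 + 6009.5 + 7937.5 + 16944.8 = 54125.3.
Divide by N: 54125.3 / 831 = 65.1327... → 65.13.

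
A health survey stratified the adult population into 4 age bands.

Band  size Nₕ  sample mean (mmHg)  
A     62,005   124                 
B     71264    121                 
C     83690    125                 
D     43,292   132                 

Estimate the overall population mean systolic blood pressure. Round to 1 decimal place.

124.8

N = 260251; weights Wₕ = Nₕ/N = (0.2383, 0.2738, 0.3216, 0.1663).
x̄_st = Σ Wₕ·x̄ₕ = 0.2383·124 + 0.2738·121 + 0.3216·125 + 0.1663·132 ≈ 124.831...
→ 124.8.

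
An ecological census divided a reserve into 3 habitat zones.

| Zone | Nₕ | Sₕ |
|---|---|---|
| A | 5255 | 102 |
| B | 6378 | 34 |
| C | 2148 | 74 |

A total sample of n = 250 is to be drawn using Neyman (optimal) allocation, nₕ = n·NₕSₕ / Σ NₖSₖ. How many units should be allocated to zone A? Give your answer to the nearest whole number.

147

Σ NₕSₕ = 5255·102 + 6378·34 + 2148·74 = 911814.
Share for A: 536010/911814 = 0.58785.
n_A = 250 × 0.58785 = 146.963... → 147.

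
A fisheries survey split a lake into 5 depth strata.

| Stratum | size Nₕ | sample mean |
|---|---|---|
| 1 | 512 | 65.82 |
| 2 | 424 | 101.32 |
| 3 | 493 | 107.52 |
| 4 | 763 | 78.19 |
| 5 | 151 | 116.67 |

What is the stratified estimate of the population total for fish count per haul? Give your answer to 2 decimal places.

206943.02

Estimate total by summing Nₕ·x̄ₕ over strata.
512·65.82 + 424·101.32 + 493·107.52 + 763·78.19 + 151·116.67 = 33699.84 + 42959.68 + 53007.36 + 59658.97 + 17617.17 = 206943.02.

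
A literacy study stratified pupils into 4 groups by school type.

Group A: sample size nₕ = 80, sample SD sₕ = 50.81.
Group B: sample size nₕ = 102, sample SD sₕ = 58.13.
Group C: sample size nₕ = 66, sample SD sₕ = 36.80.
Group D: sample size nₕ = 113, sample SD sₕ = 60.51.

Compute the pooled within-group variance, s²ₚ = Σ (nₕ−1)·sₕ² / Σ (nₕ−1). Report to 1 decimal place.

Degrees of freedom: 79 + 101 + 65 + 112 = 357.
Σ(nₕ−1)sₕ² = 79·2581.6561 + 101·3379.0969 + 65·1354.24 + 112·3661.4601 = 1043348.75.
s²ₚ = 1043348.75 / 357 = 2922.546... → 2922.5.

2922.5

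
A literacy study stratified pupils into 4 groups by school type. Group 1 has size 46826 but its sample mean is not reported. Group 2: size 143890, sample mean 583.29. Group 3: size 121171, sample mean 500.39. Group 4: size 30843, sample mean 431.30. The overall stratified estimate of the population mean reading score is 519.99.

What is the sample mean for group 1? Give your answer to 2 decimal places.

434.61

N = 46826 + 143890 + 121171 + 30843 = 342730.
Overall total = μ·N = 519.99·342730 = 178216172.7.
Subtract the known strata: 143890·583.29 + 121171·500.39 + 30843·431.30 = 157864940.69.
Remaining total for group 1: 178216172.7 − 157864940.69 = 20351232.01.
Divide by its size: 20351232.01 / 46826 = 434.6139... → 434.61.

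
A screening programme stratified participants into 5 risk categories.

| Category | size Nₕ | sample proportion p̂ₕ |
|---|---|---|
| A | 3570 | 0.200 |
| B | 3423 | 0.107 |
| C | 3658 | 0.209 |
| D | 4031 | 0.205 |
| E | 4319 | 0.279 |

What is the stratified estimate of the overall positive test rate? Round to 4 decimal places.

Wₕ = Nₕ/N with N = 19001: 0.1879, 0.1801, 0.1925, 0.2121, 0.2273.
p̂_st = 0.1879·0.200 + 0.1801·0.107 + 0.1925·0.209 + 0.2121·0.205 + 0.2273·0.279 ≈ 0.203997... → 0.2040.

0.2040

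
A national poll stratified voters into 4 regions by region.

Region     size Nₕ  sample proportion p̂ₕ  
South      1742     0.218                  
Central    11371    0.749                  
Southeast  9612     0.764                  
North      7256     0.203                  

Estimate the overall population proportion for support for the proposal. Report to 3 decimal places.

N = 1742 + 11371 + 9612 + 7256 = 29981.
Overall proportion = Σ (Nₕ/N)·p̂ₕ.
Σ Nₕp̂ₕ = 379.756 + 8516.879 + 7343.568 + 1472.968 = 17713.171.
17713.171 / 29981 = 0.59081... → 0.591.

0.591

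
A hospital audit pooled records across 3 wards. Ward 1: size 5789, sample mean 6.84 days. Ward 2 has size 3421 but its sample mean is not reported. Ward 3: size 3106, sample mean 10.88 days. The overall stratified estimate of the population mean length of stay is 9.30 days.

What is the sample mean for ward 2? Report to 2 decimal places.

Σ Nₕx̄ₕ = N·μ, so 3421·x̄_2 = 12316·9.30 − (5789·6.84 + 3106·10.88).
= 114538.8 − 73390.04 = 41148.76.
x̄_2 = 41148.76 / 3421 = 12.0283... → 12.03.

12.03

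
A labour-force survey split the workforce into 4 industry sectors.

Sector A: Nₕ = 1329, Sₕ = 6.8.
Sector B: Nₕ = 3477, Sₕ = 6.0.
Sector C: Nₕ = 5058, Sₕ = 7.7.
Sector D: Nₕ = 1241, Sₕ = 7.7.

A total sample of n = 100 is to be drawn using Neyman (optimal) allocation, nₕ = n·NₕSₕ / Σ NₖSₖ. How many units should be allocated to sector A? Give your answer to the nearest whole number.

12

Σ NₕSₕ = 1329·6.8 + 3477·6.0 + 5058·7.7 + 1241·7.7 = 78401.5.
Share for A: 9037.2/78401.5 = 0.11527.
n_A = 100 × 0.11527 = 11.527... → 12.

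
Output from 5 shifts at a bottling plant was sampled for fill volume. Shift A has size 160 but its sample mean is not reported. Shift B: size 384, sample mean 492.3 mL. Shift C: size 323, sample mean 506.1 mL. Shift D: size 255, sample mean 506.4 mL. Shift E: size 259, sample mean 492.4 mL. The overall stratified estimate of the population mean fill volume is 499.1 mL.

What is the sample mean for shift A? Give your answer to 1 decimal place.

N = 160 + 384 + 323 + 255 + 259 = 1381.
Overall total = μ·N = 499.1·1381 = 689257.1.
Subtract the known strata: 384·492.3 + 323·506.1 + 255·506.4 + 259·492.4 = 609177.1.
Remaining total for shift A: 689257.1 − 609177.1 = 80080.
Divide by its size: 80080 / 160 = 500.5 → 500.5.

500.5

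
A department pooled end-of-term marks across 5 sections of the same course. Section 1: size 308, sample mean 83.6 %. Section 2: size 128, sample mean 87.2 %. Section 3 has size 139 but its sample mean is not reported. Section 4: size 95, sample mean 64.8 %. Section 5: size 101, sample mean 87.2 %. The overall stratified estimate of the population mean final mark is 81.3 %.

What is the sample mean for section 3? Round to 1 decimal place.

77.8

N = 308 + 128 + 139 + 95 + 101 = 771.
Overall total = μ·N = 81.3·771 = 62682.3.
Subtract the known strata: 308·83.6 + 128·87.2 + 95·64.8 + 101·87.2 = 51873.6.
Remaining total for section 3: 62682.3 − 51873.6 = 10808.7.
Divide by its size: 10808.7 / 139 = 77.760... → 77.8.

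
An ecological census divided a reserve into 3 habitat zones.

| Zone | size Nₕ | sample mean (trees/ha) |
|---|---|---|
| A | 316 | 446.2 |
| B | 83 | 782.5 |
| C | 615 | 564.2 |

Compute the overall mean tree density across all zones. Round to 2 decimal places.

N = 316 + 83 + 615 = 1014.
Overall mean = Σ (Nₕ/N)·x̄ₕ — weight by population share, not a simple average.
Σ Nₕx̄ₕ = 316·446.2 + 83·782.5 + 615·564.2 = 140999.2 + 64947.5 + 346983 = 552929.7.
Divide by N: 552929.7 / 1014 = 545.2956... → 545.30.

545.30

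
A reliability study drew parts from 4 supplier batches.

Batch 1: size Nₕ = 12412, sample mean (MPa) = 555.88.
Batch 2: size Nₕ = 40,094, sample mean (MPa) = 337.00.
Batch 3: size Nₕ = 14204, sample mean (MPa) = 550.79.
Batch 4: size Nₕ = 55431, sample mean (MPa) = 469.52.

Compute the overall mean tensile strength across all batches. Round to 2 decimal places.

444.25

N = 12412 + 40094 + 14204 + 55431 = 122141.
Weight each subgroup mean by Nₕ/N and sum.
Σ Nₕx̄ₕ = 12412·555.88 + 40094·337.00 + 14204·550.79 + 55431·469.52 = 6899582.56 + 13511678 + 7823421.16 + 26025963.12 = 54260644.84.
Divide by N: 54260644.84 / 122141 = 444.2460... → 444.25.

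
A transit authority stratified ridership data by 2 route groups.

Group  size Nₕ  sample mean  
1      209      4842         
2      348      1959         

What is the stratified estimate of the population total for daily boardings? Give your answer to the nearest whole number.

1693710

1: 209·4842 = 1011978
2: 348·1959 = 681732
τ̂ = Σ Nₕx̄ₕ = 1693710.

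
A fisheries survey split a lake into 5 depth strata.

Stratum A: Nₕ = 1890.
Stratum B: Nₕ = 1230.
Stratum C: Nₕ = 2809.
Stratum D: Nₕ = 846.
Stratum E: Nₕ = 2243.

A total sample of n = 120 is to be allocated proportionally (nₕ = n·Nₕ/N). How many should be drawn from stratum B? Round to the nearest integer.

Share of stratum B = 1230/9018 = 0.13639.
Allocate 120 × 0.13639 = 16.367... → 16.

16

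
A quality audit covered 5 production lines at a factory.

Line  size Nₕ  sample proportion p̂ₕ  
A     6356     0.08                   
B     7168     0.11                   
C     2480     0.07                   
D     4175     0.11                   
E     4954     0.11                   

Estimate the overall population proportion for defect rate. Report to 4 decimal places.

0.0985

Wₕ = Nₕ/N with N = 25133: 0.2529, 0.2852, 0.0987, 0.1661, 0.1971.
p̂_st = 0.2529·0.08 + 0.2852·0.11 + 0.0987·0.07 + 0.1661·0.11 + 0.1971·0.11 ≈ 0.098466... → 0.0985.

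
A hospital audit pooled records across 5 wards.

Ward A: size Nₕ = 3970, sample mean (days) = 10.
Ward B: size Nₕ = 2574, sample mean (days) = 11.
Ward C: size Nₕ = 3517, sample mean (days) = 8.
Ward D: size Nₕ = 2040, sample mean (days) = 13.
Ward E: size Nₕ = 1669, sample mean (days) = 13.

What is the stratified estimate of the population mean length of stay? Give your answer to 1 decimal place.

10.5

x̄_st = (Σ Nₕx̄ₕ) / (Σ Nₕ) = (3970·10 + 2574·11 + 3517·8 + 2040·13 + 1669·13) / 13770
= 144367 / 13770 = 10.484... → 10.5.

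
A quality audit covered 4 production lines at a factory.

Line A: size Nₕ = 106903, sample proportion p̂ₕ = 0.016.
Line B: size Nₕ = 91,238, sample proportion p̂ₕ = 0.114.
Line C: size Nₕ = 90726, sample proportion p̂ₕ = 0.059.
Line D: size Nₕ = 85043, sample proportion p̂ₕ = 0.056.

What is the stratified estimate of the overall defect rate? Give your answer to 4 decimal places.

N = 106903 + 91238 + 90726 + 85043 = 373910.
Overall proportion = Σ (Nₕ/N)·p̂ₕ.
Σ Nₕp̂ₕ = 1710.448 + 10401.132 + 5352.834 + 4762.408 = 22226.822.
22226.822 / 373910 = 0.059444... → 0.0594.

0.0594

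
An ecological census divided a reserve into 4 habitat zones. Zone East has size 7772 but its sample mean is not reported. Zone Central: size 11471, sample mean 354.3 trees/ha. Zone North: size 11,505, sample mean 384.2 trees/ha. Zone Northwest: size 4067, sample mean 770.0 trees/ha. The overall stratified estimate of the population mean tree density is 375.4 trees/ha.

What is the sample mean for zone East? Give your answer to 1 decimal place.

187.0

Σ Nₕx̄ₕ = N·μ, so 7772·x̄_East = 34815·375.4 − (11471·354.3 + 11505·384.2 + 4067·770.0).
= 13069551 − 11615986.3 = 1453564.7.
x̄_East = 1453564.7 / 7772 = 187.026... → 187.0.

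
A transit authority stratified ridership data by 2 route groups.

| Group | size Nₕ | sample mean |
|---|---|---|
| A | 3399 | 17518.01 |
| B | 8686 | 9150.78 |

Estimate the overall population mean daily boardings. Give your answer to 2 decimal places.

11504.13

N = 3399 + 8686 = 12085.
Weight each subgroup mean by Nₕ/N and sum.
Σ Nₕx̄ₕ = 3399·17518.01 + 8686·9150.78 = 59543715.99 + 79483675.08 = 139027391.07.
Divide by N: 139027391.07 / 12085 = 11504.1283... → 11504.13.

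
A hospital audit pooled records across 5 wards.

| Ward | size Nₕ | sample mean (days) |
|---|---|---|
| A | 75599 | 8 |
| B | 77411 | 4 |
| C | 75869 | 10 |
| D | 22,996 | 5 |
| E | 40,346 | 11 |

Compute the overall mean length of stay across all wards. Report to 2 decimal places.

N = 292221; weights Wₕ = Nₕ/N = (0.2587, 0.2649, 0.2596, 0.0787, 0.1381).
x̄_st = Σ Wₕ·x̄ₕ = 0.2587·8 + 0.2649·4 + 0.2596·10 + 0.0787·5 + 0.1381·11 ≈ 7.6378...
→ 7.64.

7.64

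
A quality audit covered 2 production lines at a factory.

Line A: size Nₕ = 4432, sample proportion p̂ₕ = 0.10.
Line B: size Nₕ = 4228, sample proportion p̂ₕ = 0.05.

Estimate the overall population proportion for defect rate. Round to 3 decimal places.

0.076

N = 4432 + 4228 = 8660.
Overall proportion = Σ (Nₕ/N)·p̂ₕ.
Σ Nₕp̂ₕ = 443.2 + 211.4 = 654.6.
654.6 / 8660 = 0.07559... → 0.076.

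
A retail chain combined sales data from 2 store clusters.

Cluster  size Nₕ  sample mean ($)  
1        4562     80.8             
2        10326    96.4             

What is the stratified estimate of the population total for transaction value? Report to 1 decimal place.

1364036.0

Population total = Σ Nₕ·x̄ₕ (each stratum's size times its mean).
4562·80.8 + 10326·96.4 = 368609.6 + 995426.4 = 1364036.0.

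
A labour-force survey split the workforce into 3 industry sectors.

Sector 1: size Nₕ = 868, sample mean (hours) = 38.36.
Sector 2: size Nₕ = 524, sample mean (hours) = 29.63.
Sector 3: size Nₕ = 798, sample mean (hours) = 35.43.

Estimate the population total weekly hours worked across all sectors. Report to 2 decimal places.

77095.74

1: 868·38.36 = 33296.48
2: 524·29.63 = 15526.12
3: 798·35.43 = 28273.14
τ̂ = Σ Nₕx̄ₕ = 77095.74.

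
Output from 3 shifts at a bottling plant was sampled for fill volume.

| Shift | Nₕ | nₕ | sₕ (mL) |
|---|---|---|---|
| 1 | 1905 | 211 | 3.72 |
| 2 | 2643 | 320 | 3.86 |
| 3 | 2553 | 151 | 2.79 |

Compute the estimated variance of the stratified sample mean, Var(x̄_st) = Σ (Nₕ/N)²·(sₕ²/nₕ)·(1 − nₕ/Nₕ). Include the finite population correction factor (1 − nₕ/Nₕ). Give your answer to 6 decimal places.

N = 7101. Term for each stratum: Wₕ²sₕ²/nₕ·(1−nₕ/Nₕ).
Var(x̄_st) = 0.004197327 + 0.005669333 + 0.006269260 = 0.016135920 → 0.016136.

0.016136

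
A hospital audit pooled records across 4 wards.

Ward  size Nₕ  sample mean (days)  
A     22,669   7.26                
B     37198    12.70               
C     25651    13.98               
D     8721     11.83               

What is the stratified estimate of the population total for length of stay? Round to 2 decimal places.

1098761.95

A: 22669·7.26 = 164576.94
B: 37198·12.70 = 472414.6
C: 25651·13.98 = 358600.98
D: 8721·11.83 = 103169.43
τ̂ = Σ Nₕx̄ₕ = 1098761.95.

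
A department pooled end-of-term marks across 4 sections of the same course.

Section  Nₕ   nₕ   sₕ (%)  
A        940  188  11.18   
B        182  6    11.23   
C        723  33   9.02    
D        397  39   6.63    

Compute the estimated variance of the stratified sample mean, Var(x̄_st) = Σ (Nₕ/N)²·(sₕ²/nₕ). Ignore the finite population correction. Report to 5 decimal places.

N = 2242; Wₕ = Nₕ/N.
section A: (940/2242)²·11.18²/188 = 0.11687194
section B: (182/2242)²·11.23²/6 = 0.13850958
section C: (723/2242)²·9.02²/33 = 0.25639203
section D: (397/2242)²·6.63²/39 = 0.03534046
Sum = 0.54711401 → 0.54711.

0.54711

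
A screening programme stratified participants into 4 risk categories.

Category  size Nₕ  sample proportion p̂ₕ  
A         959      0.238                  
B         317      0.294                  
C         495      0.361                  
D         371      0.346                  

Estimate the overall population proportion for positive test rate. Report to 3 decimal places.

N = 959 + 317 + 495 + 371 = 2142.
Overall proportion = Σ (Nₕ/N)·p̂ₕ.
Σ Nₕp̂ₕ = 228.242 + 93.198 + 178.695 + 128.366 = 628.501.
628.501 / 2142 = 0.29342... → 0.293.

0.293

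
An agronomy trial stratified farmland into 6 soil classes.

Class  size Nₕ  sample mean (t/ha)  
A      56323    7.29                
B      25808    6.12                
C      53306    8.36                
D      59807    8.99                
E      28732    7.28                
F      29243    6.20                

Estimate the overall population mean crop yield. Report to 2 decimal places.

7.67

N = 253219; weights Wₕ = Nₕ/N = (0.2224, 0.1019, 0.2105, 0.2362, 0.1135, 0.1155).
x̄_st = Σ Wₕ·x̄ₕ = 0.2224·7.29 + 0.1019·6.12 + 0.2105·8.36 + 0.2362·8.99 + 0.1135·7.28 + 0.1155·6.20 ≈ 7.6705...
→ 7.67.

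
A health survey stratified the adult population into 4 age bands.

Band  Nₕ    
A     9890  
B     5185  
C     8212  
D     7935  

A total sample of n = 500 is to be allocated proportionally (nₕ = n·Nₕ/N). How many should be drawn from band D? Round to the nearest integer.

127

Share of band D = 7935/31222 = 0.25415.
Allocate 500 × 0.25415 = 127.074... → 127.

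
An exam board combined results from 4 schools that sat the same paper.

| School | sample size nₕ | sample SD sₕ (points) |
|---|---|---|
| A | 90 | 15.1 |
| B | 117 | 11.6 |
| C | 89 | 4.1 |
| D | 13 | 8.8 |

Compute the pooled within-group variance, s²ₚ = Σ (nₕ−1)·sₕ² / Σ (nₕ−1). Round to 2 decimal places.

125.61

Degrees of freedom: 89 + 116 + 88 + 12 = 305.
Σ(nₕ−1)sₕ² = 89·228.01 + 116·134.56 + 88·16.81 + 12·77.44 = 38310.41.
s²ₚ = 38310.41 / 305 = 125.6079... → 125.61.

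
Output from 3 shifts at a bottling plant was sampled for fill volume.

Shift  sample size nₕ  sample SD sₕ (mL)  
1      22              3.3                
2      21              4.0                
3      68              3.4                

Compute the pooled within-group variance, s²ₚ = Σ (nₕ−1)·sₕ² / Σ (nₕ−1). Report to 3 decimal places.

12.252

Degrees of freedom: 21 + 20 + 67 = 108.
Σ(nₕ−1)sₕ² = 21·10.89 + 20·16 + 67·11.56 = 1323.21.
s²ₚ = 1323.21 / 108 = 12.25194... → 12.252.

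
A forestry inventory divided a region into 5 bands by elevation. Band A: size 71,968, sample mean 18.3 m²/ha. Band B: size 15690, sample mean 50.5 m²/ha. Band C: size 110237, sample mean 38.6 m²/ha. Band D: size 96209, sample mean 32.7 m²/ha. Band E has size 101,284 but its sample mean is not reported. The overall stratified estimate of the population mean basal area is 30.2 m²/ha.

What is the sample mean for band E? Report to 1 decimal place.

Σ Nₕx̄ₕ = N·μ, so 101284·x̄_E = 395388·30.2 − (71968·18.3 + 15690·50.5 + 110237·38.6 + 96209·32.7).
= 11940717.6 − 9510541.9 = 2430175.7.
x̄_E = 2430175.7 / 101284 = 23.994... → 24.0.

24.0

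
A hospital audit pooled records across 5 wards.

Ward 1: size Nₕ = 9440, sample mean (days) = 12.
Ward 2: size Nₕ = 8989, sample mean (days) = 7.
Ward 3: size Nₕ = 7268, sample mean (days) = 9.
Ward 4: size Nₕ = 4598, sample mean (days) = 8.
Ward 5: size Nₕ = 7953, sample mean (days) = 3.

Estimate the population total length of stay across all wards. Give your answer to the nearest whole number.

1: 9440·12 = 113280
2: 8989·7 = 62923
3: 7268·9 = 65412
4: 4598·8 = 36784
5: 7953·3 = 23859
τ̂ = Σ Nₕx̄ₕ = 302258.

302258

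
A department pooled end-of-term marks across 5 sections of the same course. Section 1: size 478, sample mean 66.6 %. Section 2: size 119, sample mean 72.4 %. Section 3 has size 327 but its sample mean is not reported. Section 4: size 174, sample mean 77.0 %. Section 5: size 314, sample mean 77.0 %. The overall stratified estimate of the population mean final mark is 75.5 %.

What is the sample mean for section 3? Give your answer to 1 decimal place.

87.4

N = 478 + 119 + 327 + 174 + 314 = 1412.
Overall total = μ·N = 75.5·1412 = 106606.
Subtract the known strata: 478·66.6 + 119·72.4 + 174·77.0 + 314·77.0 = 78026.4.
Remaining total for section 3: 106606 − 78026.4 = 28579.6.
Divide by its size: 28579.6 / 327 = 87.399... → 87.4.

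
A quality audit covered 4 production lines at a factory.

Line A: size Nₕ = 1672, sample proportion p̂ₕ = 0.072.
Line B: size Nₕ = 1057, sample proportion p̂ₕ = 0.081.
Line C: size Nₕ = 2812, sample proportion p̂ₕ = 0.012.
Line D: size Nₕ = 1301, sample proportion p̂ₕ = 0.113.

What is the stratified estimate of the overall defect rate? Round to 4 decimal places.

0.0565

Wₕ = Nₕ/N with N = 6842: 0.2444, 0.1545, 0.4110, 0.1901.
p̂_st = 0.2444·0.072 + 0.1545·0.081 + 0.4110·0.012 + 0.1901·0.113 ≈ 0.056527... → 0.0565.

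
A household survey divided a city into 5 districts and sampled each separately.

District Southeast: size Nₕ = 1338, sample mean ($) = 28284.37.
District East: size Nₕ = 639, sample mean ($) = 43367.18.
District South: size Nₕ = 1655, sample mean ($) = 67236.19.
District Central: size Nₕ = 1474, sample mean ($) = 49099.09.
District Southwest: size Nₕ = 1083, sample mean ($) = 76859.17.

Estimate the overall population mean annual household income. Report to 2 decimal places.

N = 1338 + 639 + 1655 + 1474 + 1083 = 6189.
Overall mean = Σ (Nₕ/N)·x̄ₕ — weight by population share, not a simple average.
Σ Nₕx̄ₕ = 1338·28284.37 + 639·43367.18 + 1655·67236.19 + 1474·49099.09 + 1083·76859.17 = 37844487.06 + 27711628.02 + 111275894.45 + 72372058.66 + 83238481.11 = 332442549.3.
Divide by N: 332442549.3 / 6189 = 53715.0669... → 53715.07.

53715.07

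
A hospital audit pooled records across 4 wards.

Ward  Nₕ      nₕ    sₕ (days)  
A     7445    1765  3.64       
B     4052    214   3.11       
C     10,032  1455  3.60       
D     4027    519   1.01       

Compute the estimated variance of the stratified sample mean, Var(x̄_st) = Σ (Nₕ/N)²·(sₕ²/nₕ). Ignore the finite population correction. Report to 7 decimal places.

N = 25556; Wₕ = Nₕ/N.
ward A: (7445/25556)²·3.64²/1765 = 0.0006370913
ward B: (4052/25556)²·3.11²/214 = 0.0011362140
ward C: (10032/25556)²·3.60²/1455 = 0.0013725599
ward D: (4027/25556)²·1.01²/519 = 0.0000488037
Sum = 0.0031946689 → 0.0031947.

0.0031947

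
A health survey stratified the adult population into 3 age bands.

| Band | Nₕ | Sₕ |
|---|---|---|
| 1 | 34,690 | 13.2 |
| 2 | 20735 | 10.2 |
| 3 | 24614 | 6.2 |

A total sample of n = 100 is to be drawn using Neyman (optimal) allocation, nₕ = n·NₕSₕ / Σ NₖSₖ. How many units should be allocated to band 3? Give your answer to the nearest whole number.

Σ NₕSₕ = 34690·13.2 + 20735·10.2 + 24614·6.2 = 822011.8.
Share for 3: 152606.8/822011.8 = 0.18565.
n_3 = 100 × 0.18565 = 18.565... → 19.

19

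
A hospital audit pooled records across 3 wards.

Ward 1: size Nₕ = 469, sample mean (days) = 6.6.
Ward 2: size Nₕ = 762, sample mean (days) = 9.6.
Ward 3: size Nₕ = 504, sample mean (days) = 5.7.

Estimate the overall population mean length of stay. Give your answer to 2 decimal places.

7.66

N = 1735; weights Wₕ = Nₕ/N = (0.2703, 0.4392, 0.2905).
x̄_st = Σ Wₕ·x̄ₕ = 0.2703·6.6 + 0.4392·9.6 + 0.2905·5.7 ≈ 7.6561...
→ 7.66.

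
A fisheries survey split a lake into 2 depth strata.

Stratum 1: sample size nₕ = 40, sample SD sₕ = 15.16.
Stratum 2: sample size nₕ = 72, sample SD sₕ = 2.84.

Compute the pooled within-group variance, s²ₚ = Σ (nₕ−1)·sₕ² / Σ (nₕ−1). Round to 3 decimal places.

1: (40−1)·15.16² = 39·229.8256 = 8963.1984
2: (72−1)·2.84² = 71·8.0656 = 572.6576
Numerator = 9535.856; denominator = Σ(nₕ−1) = 110.
s²ₚ = 9535.856/110 = 86.6896 → 86.690.

86.690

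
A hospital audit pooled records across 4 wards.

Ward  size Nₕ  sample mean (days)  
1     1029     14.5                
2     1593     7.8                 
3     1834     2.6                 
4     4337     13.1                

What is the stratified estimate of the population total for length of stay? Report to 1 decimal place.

1: 1029·14.5 = 14920.5
2: 1593·7.8 = 12425.4
3: 1834·2.6 = 4768.4
4: 4337·13.1 = 56814.7
τ̂ = Σ Nₕx̄ₕ = 88929.0.

88929.0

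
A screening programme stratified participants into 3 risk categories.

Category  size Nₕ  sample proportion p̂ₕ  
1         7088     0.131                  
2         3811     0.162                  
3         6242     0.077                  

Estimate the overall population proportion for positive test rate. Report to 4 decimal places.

Wₕ = Nₕ/N with N = 17141: 0.4135, 0.2223, 0.3642.
p̂_st = 0.4135·0.131 + 0.2223·0.162 + 0.3642·0.077 ≈ 0.118228... → 0.1182.

0.1182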